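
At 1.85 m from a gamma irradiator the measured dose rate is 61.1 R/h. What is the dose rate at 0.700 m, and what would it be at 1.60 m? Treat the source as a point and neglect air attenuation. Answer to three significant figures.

427 R/h; 81.7 R/h

Using I₁d₁² = I₂d₂²,
At 0.700 m: 61.1 × (1.85/0.700)² = 61.1 × 6.985 = 426.8 R/h
At 1.60 m: 426.8 × (0.700/1.60)² = 426.8 × 0.1914 = 81.69 R/h.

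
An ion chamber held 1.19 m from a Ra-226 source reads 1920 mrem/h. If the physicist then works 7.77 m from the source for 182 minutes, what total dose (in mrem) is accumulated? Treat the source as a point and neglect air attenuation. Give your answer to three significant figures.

Using I₁d₁² = I₂d₂², rate at 7.77 m:
1920 × (1.19/7.77)² = 1920 × 0.02346 = 45.04 mrem/h.
Dose = rate × time = 45.04 mrem/h × 3.033 h = 136.6 mrem.

137 mrem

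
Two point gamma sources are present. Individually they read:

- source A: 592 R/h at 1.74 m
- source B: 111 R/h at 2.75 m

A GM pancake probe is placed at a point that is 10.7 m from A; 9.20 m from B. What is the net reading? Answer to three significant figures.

By superposition, sum each source's inverse-square contribution:
A: 592 × (1.74/10.7)² = 15.65 R/h
B: 111 × (2.75/9.20)² = 9.918 R/h
Total = 15.65 + 9.918 = 25.57 R/h.

25.6 R/h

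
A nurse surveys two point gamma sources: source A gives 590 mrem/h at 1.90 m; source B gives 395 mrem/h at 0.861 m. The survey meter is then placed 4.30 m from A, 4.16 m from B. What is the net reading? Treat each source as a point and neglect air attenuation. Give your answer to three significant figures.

132 mrem/h

Each source contributes Iᵢ·(dᵢ/rᵢ)²; contributions add.
A: 590 × (1.90/4.30)² = 115.2 mrem/h
B: 395 × (0.861/4.16)² = 16.92 mrem/h
Total = 115.2 + 16.92 = 132.1 mrem/h.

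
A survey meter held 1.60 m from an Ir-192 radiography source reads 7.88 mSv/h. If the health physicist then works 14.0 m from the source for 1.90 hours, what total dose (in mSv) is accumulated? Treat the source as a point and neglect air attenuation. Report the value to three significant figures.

0.196 mSv

Intensity scales as (d₁/d₂)², so rate at 14.0 m:
(1.60/14.0)² = 0.01306, so 7.88 × 0.01306 = 0.1029 mSv/h.
Dose = rate × time = 0.1029 mSv/h × 1.900 h = 0.1955 mSv.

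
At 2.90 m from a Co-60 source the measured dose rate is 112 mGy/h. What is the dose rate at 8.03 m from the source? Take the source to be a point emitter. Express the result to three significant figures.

Since intensity falls as 1/r², scaling from 2.90 m to 8.03 m:
112 × (2.90/8.03)² = 112 × 0.1304 = 14.60 mGy/h.

14.6 mGy/h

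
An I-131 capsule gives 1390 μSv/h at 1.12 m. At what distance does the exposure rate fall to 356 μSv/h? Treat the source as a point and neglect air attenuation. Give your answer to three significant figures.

2.21 m

By the inverse-square law, d₂ = d₁·√(I₁/I₂).
I₁/I₂ = 1390/356 = 3.904, so d₂ = 1.12 × √3.904 = 2.213 m.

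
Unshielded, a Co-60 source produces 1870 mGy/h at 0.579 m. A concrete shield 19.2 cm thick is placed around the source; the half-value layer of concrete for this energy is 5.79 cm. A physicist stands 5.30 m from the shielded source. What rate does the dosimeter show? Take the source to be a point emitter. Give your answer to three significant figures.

Distance alone: (0.579/5.30)² = 0.01193, so 1870 × 0.01193 = 22.31 mGy/h.
Shield: 19.2/5.79 = 3.316 half-value layers → attenuation 2^(−3.316) = 0.1004.
Combined: 22.31 × 0.1004 = 2.240 mGy/h.

2.24 mGy/h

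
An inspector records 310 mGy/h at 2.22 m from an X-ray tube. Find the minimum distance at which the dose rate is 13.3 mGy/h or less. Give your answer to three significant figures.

10.7 m

Intensity scales as (d₁/d₂)², so d₂ = d₁·√(I₁/I₂).
I₁/I₂ = 310/13.3 = 23.31, so d₂ = 2.22 × √23.31 = 10.72 m.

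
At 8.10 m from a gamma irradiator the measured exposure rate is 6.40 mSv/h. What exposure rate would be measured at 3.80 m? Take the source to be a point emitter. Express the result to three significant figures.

Intensity scales as (d₁/d₂)², so scaling from 8.10 m to 3.80 m:
(8.10/3.80)² = 4.544, so 6.40 × 4.544 = 29.08 mSv/h.

29.1 mSv/h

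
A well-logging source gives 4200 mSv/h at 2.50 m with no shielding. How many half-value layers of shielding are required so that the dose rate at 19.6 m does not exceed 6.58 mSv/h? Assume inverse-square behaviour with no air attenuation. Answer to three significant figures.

At 19.6 m, distance alone gives 4200 × (2.50/19.6)² = 4200 × 0.01627 = 68.33 mSv/h.
Further attenuation needed: 68.33/6.58 = 10.38.
n = log₂(10.38) = 3.376 half-value layers.

3.38 half-value layers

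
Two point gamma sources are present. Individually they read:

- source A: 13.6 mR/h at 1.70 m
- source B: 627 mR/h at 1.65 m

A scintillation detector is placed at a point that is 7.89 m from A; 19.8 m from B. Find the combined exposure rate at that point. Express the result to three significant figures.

By superposition, sum each source's inverse-square contribution:
A: 13.6 × (1.70/7.89)² = 0.6314 mR/h
B: 627 × (1.65/19.8)² = 4.354 mR/h
Total = 0.6314 + 4.354 = 4.985 mR/h.

4.99 mR/h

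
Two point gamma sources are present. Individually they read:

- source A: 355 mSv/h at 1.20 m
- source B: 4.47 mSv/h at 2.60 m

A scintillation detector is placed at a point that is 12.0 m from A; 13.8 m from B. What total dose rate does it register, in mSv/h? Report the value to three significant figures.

By superposition, sum each source's inverse-square contribution:
A: 355 × (1.20/12.0)² = 3.550 mSv/h
B: 4.47 × (2.60/13.8)² = 0.1587 mSv/h
Total = 3.550 + 0.1587 = 3.709 mSv/h.

3.71 mSv/h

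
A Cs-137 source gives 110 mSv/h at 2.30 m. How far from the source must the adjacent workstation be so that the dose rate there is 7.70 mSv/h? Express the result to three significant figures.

8.69 m

Applying the 1/r² law, d₂ = d₁·√(I₁/I₂).
I₁/I₂ = 110/7.70 = 14.29, so d₂ = 2.30 × √14.29 = 8.694 m.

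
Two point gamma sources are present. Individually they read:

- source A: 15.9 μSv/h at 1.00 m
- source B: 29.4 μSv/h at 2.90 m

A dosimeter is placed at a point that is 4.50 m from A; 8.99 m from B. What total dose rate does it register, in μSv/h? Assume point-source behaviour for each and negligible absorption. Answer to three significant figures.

By superposition, sum each source's inverse-square contribution:
A: 15.9 × (1.00/4.50)² = 0.7852 μSv/h
B: 29.4 × (2.90/8.99)² = 3.059 μSv/h
Total = 0.7852 + 3.059 = 3.844 μSv/h.

3.84 μSv/h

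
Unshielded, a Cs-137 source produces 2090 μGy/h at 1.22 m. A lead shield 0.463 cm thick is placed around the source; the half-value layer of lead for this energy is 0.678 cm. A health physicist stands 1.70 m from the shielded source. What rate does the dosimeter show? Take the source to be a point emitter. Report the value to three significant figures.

Distance alone: 2090 × (1.22/1.70)² = 2090 × 0.5150 = 1076 μGy/h.
Shield: 0.463/0.678 = 0.6829 half-value layers → attenuation 2^(−0.6829) = 0.6229.
Combined: 1076 × 0.6229 = 670.2 μGy/h.

670 μGy/h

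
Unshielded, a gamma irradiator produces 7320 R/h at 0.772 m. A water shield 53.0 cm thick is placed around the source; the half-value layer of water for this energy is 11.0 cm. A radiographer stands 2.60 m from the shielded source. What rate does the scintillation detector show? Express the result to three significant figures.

Distance alone: (0.772/2.60)² = 0.08816, so 7320 × 0.08816 = 645.3 R/h.
Shield: 53.0/11.0 = 4.818 half-value layers → attenuation 2^(−4.818) = 0.03545.
Combined: 645.3 × 0.03545 = 22.88 R/h.

22.9 R/h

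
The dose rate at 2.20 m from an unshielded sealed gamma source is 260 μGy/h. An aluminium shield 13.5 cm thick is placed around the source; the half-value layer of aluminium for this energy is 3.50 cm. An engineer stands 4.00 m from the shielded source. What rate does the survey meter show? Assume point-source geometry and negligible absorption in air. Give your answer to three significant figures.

5.43 μGy/h

Distance alone: 260 × (2.20/4.00)² = 260 × 0.3025 = 78.65 μGy/h.
Shield: 13.5/3.50 = 3.857 half-value layers → attenuation 2^(−3.857) = 0.06901.
Combined: 78.65 × 0.06901 = 5.428 μGy/h.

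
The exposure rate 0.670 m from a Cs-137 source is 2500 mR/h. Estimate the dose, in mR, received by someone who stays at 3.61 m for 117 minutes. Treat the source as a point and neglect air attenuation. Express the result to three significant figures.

Applying the 1/r² law, rate at 3.61 m:
2500 × (0.670/3.61)² = 2500 × 0.03445 = 86.12 mR/h.
Dose = rate × time = 86.12 mR/h × 1.950 h = 167.9 mR.

168 mR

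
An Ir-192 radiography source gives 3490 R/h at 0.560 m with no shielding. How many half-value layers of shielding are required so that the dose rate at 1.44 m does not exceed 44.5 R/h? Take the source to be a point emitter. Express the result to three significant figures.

At 1.44 m, distance alone gives 3490 × (0.560/1.44)² = 3490 × 0.1512 = 527.7 R/h.
Further attenuation needed: 527.7/44.5 = 11.86.
n = log₂(11.86) = 3.568 half-value layers.

3.57 half-value layers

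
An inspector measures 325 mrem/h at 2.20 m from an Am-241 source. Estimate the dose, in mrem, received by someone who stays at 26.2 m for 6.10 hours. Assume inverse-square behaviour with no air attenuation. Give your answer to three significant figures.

14.0 mrem

Intensity scales as (d₁/d₂)², so rate at 26.2 m:
325 × (2.20/26.2)² = 325 × 0.007051 = 2.292 mrem/h.
Dose = rate × time = 2.292 mrem/h × 6.100 h = 13.98 mrem.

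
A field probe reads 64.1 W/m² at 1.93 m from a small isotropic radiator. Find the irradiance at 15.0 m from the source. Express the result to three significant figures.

Using I₁d₁² = I₂d₂², the rate at 15.0 m is
64.1 × (1.93/15.0)² = 64.1 × 0.01656 = 1.061 W/m².

1.06 W/m²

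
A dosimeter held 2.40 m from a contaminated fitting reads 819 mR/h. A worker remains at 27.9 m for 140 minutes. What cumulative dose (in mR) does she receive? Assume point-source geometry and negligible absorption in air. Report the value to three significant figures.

Since intensity falls as 1/r², rate at 27.9 m:
(2.40/27.9)² = 0.007400, so 819 × 0.007400 = 6.061 mR/h.
Dose = rate × time = 6.061 mR/h × 2.333 h = 14.14 mR.

14.1 mR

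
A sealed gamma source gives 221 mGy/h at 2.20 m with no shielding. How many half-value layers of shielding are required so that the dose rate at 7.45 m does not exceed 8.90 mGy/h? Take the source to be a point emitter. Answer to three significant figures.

1.11 half-value layers

At 7.45 m, distance alone gives (2.20/7.45)² = 0.08720, so 221 × 0.08720 = 19.27 mGy/h.
Further attenuation needed: 19.27/8.90 = 2.165.
n = log₂(2.165) = 1.114 half-value layers.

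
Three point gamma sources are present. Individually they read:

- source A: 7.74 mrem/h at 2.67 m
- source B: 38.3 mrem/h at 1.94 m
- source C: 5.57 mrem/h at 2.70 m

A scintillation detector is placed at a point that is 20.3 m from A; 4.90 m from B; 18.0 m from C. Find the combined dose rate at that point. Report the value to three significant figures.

6.26 mrem/h

Each source contributes Iᵢ·(dᵢ/rᵢ)²; contributions add.
A: 7.74 × (2.67/20.3)² = 0.1339 mrem/h
B: 38.3 × (1.94/4.90)² = 6.004 mrem/h
C: 5.57 × (2.70/18.0)² = 0.1253 mrem/h
Total = 0.1339 + 6.004 + 0.1253 = 6.263 mrem/h.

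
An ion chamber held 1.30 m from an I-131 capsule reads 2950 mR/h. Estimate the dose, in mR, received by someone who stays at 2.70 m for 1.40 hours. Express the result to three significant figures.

957 mR

By the inverse-square law, rate at 2.70 m:
2950 × (1.30/2.70)² = 2950 × 0.2318 = 683.8 mR/h.
Dose = rate × time = 683.8 mR/h × 1.400 h = 957.3 mR.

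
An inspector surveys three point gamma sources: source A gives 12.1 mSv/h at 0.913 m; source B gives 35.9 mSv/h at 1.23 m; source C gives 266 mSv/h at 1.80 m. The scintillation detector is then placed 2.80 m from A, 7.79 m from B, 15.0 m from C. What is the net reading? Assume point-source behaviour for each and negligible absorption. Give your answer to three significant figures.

6.01 mSv/h

By superposition, sum each source's inverse-square contribution:
A: 12.1 × (0.913/2.80)² = 1.287 mSv/h
B: 35.9 × (1.23/7.79)² = 0.8950 mSv/h
C: 266 × (1.80/15.0)² = 3.830 mSv/h
Total = 1.287 + 0.8950 + 3.830 = 6.012 mSv/h.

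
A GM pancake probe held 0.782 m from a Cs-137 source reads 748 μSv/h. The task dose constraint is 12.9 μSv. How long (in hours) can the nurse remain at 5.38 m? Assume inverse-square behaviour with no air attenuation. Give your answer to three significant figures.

Intensity scales as (d₁/d₂)², so rate at 5.38 m:
748 × (0.782/5.38)² = 748 × 0.02113 = 15.81 μSv/h.
Stay time = 12.9 μSv ÷ 15.81 μSv/h = 0.8159 h.

0.816 h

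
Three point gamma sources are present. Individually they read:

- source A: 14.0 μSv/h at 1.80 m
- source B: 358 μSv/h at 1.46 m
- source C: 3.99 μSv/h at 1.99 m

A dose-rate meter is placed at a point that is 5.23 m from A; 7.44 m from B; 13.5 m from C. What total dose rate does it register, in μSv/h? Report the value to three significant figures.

15.5 μSv/h

Each source contributes Iᵢ·(dᵢ/rᵢ)²; contributions add.
A: 14.0 × (1.80/5.23)² = 1.658 μSv/h
B: 358 × (1.46/7.44)² = 13.79 μSv/h
C: 3.99 × (1.99/13.5)² = 0.08670 μSv/h
Total = 1.658 + 13.79 + 0.08670 = 15.53 μSv/h.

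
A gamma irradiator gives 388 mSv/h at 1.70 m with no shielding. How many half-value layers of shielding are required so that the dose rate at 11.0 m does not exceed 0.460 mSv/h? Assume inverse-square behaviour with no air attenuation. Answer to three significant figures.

At 11.0 m, distance alone gives (1.70/11.0)² = 0.02388, so 388 × 0.02388 = 9.265 mSv/h.
Further attenuation needed: 9.265/0.460 = 20.14.
n = log₂(20.14) = 4.332 half-value layers.

4.33 half-value layers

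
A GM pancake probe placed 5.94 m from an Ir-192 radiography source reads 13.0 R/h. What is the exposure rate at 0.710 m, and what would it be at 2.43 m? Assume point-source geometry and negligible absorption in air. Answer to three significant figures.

910 R/h; 77.7 R/h

By the inverse-square law,
At 0.710 m: (5.94/0.710)² = 69.99, so 13.0 × 69.99 = 909.9 R/h
At 2.43 m: (0.710/2.43)² = 0.08537, so 909.9 × 0.08537 = 77.68 R/h.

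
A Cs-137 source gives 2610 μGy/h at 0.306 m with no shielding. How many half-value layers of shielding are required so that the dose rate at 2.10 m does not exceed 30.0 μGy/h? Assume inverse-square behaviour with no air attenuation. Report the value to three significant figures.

0.885 half-value layers

At 2.10 m, distance alone gives 2610 × (0.306/2.10)² = 2610 × 0.02123 = 55.41 μGy/h.
Further attenuation needed: 55.41/30.0 = 1.847.
n = log₂(1.847) = 0.8852 half-value layers.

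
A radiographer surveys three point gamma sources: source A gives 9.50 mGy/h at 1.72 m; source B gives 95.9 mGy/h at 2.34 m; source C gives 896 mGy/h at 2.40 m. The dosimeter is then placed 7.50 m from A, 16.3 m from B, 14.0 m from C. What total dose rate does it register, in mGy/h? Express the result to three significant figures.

By superposition, sum each source's inverse-square contribution:
A: 9.50 × (1.72/7.50)² = 0.4996 mGy/h
B: 95.9 × (2.34/16.3)² = 1.976 mGy/h
C: 896 × (2.40/14.0)² = 26.33 mGy/h
Total = 0.4996 + 1.976 + 26.33 = 28.81 mGy/h.

28.8 mGy/h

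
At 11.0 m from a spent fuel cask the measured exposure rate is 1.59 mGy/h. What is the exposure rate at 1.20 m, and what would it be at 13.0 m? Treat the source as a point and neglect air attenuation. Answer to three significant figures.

134 mGy/h; 1.14 mGy/h

Intensity scales as (d₁/d₂)², so
At 1.20 m: 1.59 × (11.0/1.20)² = 1.59 × 84.03 = 133.6 mGy/h
At 13.0 m: 133.6 × (1.20/13.0)² = 133.6 × 0.008521 = 1.138 mGy/h.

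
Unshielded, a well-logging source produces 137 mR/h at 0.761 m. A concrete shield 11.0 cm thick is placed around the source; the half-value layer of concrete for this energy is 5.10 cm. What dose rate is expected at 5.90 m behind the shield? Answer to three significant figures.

Distance alone: 137 × (0.761/5.90)² = 137 × 0.01664 = 2.280 mR/h.
Shield: 11.0/5.10 = 2.157 half-value layers → attenuation 2^(−2.157) = 0.2242.
Combined: 2.280 × 0.2242 = 0.5112 mR/h.

0.511 mR/h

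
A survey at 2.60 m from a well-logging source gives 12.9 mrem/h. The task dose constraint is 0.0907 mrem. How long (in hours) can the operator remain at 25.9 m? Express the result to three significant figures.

0.698 h

Intensity scales as (d₁/d₂)², so rate at 25.9 m:
(2.60/25.9)² = 0.01008, so 12.9 × 0.01008 = 0.1300 mrem/h.
Stay time = 0.0907 mrem ÷ 0.1300 mrem/h = 0.6977 h.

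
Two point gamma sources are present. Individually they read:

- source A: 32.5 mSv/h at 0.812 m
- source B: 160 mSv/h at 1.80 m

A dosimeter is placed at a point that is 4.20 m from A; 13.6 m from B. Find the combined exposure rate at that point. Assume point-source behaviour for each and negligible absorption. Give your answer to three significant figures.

By superposition, sum each source's inverse-square contribution:
A: 32.5 × (0.812/4.20)² = 1.215 mSv/h
B: 160 × (1.80/13.6)² = 2.803 mSv/h
Total = 1.215 + 2.803 = 4.018 mSv/h.

4.02 mSv/h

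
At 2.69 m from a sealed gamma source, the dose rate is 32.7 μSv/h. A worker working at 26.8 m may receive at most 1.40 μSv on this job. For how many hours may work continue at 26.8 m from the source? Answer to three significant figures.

4.25 h

By the inverse-square law, rate at 26.8 m:
(2.69/26.8)² = 0.01007, so 32.7 × 0.01007 = 0.3293 μSv/h.
Stay time = 1.40 μSv ÷ 0.3293 μSv/h = 4.251 h.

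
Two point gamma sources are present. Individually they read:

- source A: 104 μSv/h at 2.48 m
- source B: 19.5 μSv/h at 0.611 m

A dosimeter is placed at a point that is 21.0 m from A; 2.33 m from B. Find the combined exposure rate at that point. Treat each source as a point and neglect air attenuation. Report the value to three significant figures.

By superposition, sum each source's inverse-square contribution:
A: 104 × (2.48/21.0)² = 1.450 μSv/h
B: 19.5 × (0.611/2.33)² = 1.341 μSv/h
Total = 1.450 + 1.341 = 2.791 μSv/h.

2.79 μSv/h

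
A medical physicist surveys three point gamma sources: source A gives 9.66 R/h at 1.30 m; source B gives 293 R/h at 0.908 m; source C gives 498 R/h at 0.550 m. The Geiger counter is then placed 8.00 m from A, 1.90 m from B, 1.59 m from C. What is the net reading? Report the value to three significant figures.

By superposition, sum each source's inverse-square contribution:
A: 9.66 × (1.30/8.00)² = 0.2551 R/h
B: 293 × (0.908/1.90)² = 66.92 R/h
C: 498 × (0.550/1.59)² = 59.59 R/h
Total = 0.2551 + 66.92 + 59.59 = 126.8 R/h.

127 R/h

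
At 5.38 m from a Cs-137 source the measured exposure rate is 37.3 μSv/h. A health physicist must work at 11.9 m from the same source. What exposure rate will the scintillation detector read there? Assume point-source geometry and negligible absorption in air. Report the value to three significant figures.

Applying the 1/r² law, scaling from 5.38 m to 11.9 m:
37.3 × (5.38/11.9)² = 37.3 × 0.2044 = 7.624 μSv/h.

7.62 μSv/h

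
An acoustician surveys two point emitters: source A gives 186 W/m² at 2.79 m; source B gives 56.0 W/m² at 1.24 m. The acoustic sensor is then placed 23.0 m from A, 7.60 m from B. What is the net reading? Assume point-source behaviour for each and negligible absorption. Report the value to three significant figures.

4.23 W/m²

By superposition, sum each source's inverse-square contribution:
A: 186 × (2.79/23.0)² = 2.737 W/m²
B: 56.0 × (1.24/7.60)² = 1.491 W/m²
Total = 2.737 + 1.491 = 4.228 W/m².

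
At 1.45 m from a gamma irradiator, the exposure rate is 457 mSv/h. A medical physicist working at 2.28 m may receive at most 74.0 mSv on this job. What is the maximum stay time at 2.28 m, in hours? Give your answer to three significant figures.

Intensity scales as (d₁/d₂)², so rate at 2.28 m:
457 × (1.45/2.28)² = 457 × 0.4045 = 184.9 mSv/h.
Stay time = 74.0 mSv ÷ 184.9 mSv/h = 0.4002 h.

0.400 h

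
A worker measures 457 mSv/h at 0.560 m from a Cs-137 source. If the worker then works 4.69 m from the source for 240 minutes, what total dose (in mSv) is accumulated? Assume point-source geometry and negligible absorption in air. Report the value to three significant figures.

By the inverse-square law, rate at 4.69 m:
457 × (0.560/4.69)² = 457 × 0.01426 = 6.517 mSv/h.
Dose = rate × time = 6.517 mSv/h × 4.000 h = 26.07 mSv.

26.1 mSv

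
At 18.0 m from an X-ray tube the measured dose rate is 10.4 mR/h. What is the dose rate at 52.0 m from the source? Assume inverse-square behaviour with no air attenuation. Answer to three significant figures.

Intensity scales as (d₁/d₂)², so scaling from 18.0 m to 52.0 m:
(18.0/52.0)² = 0.1198, so 10.4 × 0.1198 = 1.246 mR/h.

1.25 mR/h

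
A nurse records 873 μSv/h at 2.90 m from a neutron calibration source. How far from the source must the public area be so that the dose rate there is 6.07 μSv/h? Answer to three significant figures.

Using I₁d₁² = I₂d₂², d₂ = d₁·√(I₁/I₂).
I₁/I₂ = 873/6.07 = 143.8, so d₂ = 2.90 × √143.8 = 34.78 m.

34.8 m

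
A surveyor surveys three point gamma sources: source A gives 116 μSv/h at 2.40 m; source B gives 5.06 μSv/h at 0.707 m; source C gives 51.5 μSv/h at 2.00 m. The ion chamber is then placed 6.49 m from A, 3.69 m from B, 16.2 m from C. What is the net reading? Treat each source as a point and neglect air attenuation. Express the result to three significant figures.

16.8 μSv/h

By superposition, sum each source's inverse-square contribution:
A: 116 × (2.40/6.49)² = 15.86 μSv/h
B: 5.06 × (0.707/3.69)² = 0.1858 μSv/h
C: 51.5 × (2.00/16.2)² = 0.7849 μSv/h
Total = 15.86 + 0.1858 + 0.7849 = 16.83 μSv/h.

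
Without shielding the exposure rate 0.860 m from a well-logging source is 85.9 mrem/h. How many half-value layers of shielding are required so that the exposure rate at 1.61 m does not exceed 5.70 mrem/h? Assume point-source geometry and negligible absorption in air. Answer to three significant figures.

At 1.61 m, distance alone gives (0.860/1.61)² = 0.2853, so 85.9 × 0.2853 = 24.51 mrem/h.
Further attenuation needed: 24.51/5.70 = 4.300.
n = log₂(4.300) = 2.104 half-value layers.

2.10 half-value layers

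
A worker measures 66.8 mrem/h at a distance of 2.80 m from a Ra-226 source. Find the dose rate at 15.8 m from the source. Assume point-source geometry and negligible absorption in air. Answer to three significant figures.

2.10 mrem/h

Applying the 1/r² law, the rate at 15.8 m is
(2.80/15.8)² = 0.03141, so 66.8 × 0.03141 = 2.098 mrem/h.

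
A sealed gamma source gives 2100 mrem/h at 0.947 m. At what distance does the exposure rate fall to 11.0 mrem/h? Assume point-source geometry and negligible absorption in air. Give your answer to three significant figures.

Intensity scales as (d₁/d₂)², so d₂ = d₁·√(I₁/I₂).
I₁/I₂ = 2100/11.0 = 190.9, so d₂ = 0.947 × √190.9 = 13.08 m.

13.1 m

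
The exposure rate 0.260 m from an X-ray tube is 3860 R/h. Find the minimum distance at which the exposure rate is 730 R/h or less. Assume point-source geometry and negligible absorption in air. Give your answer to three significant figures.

0.598 m

By the inverse-square law, d₂ = d₁·√(I₁/I₂).
I₁/I₂ = 3860/730 = 5.288, so d₂ = 0.260 × √5.288 = 0.5979 m.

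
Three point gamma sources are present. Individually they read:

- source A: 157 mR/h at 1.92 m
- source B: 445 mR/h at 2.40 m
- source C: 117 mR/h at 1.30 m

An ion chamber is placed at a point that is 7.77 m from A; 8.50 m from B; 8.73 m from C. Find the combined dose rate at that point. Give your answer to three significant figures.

47.7 mR/h

By superposition, sum each source's inverse-square contribution:
A: 157 × (1.92/7.77)² = 9.586 mR/h
B: 445 × (2.40/8.50)² = 35.48 mR/h
C: 117 × (1.30/8.73)² = 2.594 mR/h
Total = 9.586 + 35.48 + 2.594 = 47.66 mR/h.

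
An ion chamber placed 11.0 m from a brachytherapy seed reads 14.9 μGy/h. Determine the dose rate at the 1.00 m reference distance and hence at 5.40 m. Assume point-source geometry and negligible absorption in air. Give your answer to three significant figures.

By the inverse-square law,
At 1.00 m: (11.0/1.00)² = 121.0, so 14.9 × 121.0 = 1803 μGy/h
At 5.40 m: (1.00/5.40)² = 0.03429, so 1803 × 0.03429 = 61.82 μGy/h.

1800 μGy/h; 61.8 μGy/h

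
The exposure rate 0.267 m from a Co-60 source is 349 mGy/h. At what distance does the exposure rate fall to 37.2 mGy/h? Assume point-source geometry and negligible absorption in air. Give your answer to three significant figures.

0.818 m

Since intensity falls as 1/r², d₂ = d₁·√(I₁/I₂).
I₁/I₂ = 349/37.2 = 9.382, so d₂ = 0.267 × √9.382 = 0.8178 m.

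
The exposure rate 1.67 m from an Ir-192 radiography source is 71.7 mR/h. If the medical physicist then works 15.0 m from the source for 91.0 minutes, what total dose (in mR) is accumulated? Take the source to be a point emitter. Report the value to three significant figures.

1.35 mR

Intensity scales as (d₁/d₂)², so rate at 15.0 m:
71.7 × (1.67/15.0)² = 71.7 × 0.01240 = 0.8891 mR/h.
Dose = rate × time = 0.8891 mR/h × 1.517 h = 1.349 mR.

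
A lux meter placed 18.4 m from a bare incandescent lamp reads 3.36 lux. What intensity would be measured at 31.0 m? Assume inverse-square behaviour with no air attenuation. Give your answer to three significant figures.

Using I₁d₁² = I₂d₂², scaling from 18.4 m to 31.0 m:
(18.4/31.0)² = 0.3523, so 3.36 × 0.3523 = 1.184 lux.

1.18 lux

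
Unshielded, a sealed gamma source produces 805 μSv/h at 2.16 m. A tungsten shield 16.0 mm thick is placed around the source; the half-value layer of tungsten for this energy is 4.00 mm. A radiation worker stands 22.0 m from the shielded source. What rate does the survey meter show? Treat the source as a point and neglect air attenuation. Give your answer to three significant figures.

Distance alone: (2.16/22.0)² = 0.009640, so 805 × 0.009640 = 7.760 μSv/h.
Shield: 16.0/4.00 = 4.000 half-value layers → attenuation 2^(−4.000) = 0.06250.
Combined: 7.760 × 0.06250 = 0.4850 μSv/h.

0.485 μSv/h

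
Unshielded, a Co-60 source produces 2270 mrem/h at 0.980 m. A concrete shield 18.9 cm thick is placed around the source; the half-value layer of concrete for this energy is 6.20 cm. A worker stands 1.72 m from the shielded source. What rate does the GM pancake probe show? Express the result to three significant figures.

89.1 mrem/h

Distance alone: 2270 × (0.980/1.72)² = 2270 × 0.3246 = 736.8 mrem/h.
Shield: 18.9/6.20 = 3.048 half-value layers → attenuation 2^(−3.048) = 0.1209.
Combined: 736.8 × 0.1209 = 89.08 mrem/h.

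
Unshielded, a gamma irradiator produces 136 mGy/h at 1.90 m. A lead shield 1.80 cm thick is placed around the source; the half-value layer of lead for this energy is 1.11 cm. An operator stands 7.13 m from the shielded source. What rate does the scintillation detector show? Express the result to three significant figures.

Distance alone: (1.90/7.13)² = 0.07101, so 136 × 0.07101 = 9.657 mGy/h.
Shield: 1.80/1.11 = 1.622 half-value layers → attenuation 2^(−1.622) = 0.3249.
Combined: 9.657 × 0.3249 = 3.138 mGy/h.

3.14 mGy/h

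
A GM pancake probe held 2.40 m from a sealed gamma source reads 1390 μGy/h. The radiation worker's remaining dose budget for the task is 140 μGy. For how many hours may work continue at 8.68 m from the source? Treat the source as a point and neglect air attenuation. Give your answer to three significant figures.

1.32 h

Since intensity falls as 1/r², rate at 8.68 m:
1390 × (2.40/8.68)² = 1390 × 0.07645 = 106.3 μGy/h.
Stay time = 140 μGy ÷ 106.3 μGy/h = 1.317 h.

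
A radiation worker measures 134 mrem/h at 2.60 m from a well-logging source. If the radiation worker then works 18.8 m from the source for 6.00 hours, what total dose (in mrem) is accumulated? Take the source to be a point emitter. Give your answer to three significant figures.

15.4 mrem

By the inverse-square law, rate at 18.8 m:
134 × (2.60/18.8)² = 134 × 0.01913 = 2.563 mrem/h.
Dose = rate × time = 2.563 mrem/h × 6.000 h = 15.38 mrem.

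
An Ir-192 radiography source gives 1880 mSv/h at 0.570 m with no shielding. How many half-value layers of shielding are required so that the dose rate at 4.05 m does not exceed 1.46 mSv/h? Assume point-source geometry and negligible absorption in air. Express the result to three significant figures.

4.67 half-value layers

At 4.05 m, distance alone gives 1880 × (0.570/4.05)² = 1880 × 0.01981 = 37.24 mSv/h.
Further attenuation needed: 37.24/1.46 = 25.51.
n = log₂(25.51) = 4.673 half-value layers.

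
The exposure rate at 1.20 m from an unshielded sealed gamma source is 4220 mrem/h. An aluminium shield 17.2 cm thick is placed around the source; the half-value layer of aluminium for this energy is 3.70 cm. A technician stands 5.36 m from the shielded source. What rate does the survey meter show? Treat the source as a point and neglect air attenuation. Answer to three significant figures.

8.43 mrem/h

Distance alone: 4220 × (1.20/5.36)² = 4220 × 0.05012 = 211.5 mrem/h.
Shield: 17.2/3.70 = 4.649 half-value layers → attenuation 2^(−4.649) = 0.03986.
Combined: 211.5 × 0.03986 = 8.430 mrem/h.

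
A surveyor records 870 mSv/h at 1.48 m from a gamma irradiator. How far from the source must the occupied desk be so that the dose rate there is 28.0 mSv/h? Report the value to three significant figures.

Since intensity falls as 1/r², d₂ = d₁·√(I₁/I₂).
I₁/I₂ = 870/28.0 = 31.07, so d₂ = 1.48 × √31.07 = 8.250 m.

8.25 m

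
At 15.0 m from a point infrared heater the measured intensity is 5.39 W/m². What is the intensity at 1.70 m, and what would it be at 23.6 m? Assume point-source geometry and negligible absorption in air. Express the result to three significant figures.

Using I₁d₁² = I₂d₂²,
At 1.70 m: 5.39 × (15.0/1.70)² = 5.39 × 77.85 = 419.6 W/m²
At 23.6 m: (1.70/23.6)² = 0.005189, so 419.6 × 0.005189 = 2.177 W/m².

420 W/m²; 2.18 W/m²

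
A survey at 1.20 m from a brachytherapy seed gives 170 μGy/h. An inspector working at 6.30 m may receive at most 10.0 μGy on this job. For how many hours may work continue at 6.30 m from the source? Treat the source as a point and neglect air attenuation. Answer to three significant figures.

Since intensity falls as 1/r², rate at 6.30 m:
(1.20/6.30)² = 0.03628, so 170 × 0.03628 = 6.168 μGy/h.
Stay time = 10.0 μGy ÷ 6.168 μGy/h = 1.621 h.

1.62 h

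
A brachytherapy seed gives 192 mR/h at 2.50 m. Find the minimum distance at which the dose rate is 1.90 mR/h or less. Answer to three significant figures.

25.1 m

Applying the 1/r² law, d₂ = d₁·√(I₁/I₂).
I₁/I₂ = 192/1.90 = 101.1, so d₂ = 2.50 × √101.1 = 25.14 m.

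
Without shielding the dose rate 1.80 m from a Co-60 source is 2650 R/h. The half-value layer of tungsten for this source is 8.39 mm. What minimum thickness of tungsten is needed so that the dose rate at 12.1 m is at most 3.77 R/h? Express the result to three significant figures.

At 12.1 m, distance alone gives 2650 × (1.80/12.1)² = 2650 × 0.02213 = 58.64 R/h.
Further attenuation needed: 58.64/3.77 = 15.55.
n = log₂(15.55) = 3.959 half-value layers.
Thickness = 3.959 × 8.39 mm = 33.22 mm.

33.2 mm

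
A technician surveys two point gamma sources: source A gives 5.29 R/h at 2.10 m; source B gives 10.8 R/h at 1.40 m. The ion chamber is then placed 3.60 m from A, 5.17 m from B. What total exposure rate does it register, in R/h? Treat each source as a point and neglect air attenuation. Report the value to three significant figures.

By superposition, sum each source's inverse-square contribution:
A: 5.29 × (2.10/3.60)² = 1.800 R/h
B: 10.8 × (1.40/5.17)² = 0.7920 R/h
Total = 1.800 + 0.7920 = 2.592 R/h.

2.59 R/h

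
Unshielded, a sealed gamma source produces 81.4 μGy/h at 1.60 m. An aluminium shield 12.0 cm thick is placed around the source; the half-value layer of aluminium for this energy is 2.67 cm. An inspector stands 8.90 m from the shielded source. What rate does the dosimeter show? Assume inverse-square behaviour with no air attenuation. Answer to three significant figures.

0.117 μGy/h

Distance alone: 81.4 × (1.60/8.90)² = 81.4 × 0.03232 = 2.631 μGy/h.
Shield: 12.0/2.67 = 4.494 half-value layers → attenuation 2^(−4.494) = 0.04438.
Combined: 2.631 × 0.04438 = 0.1168 μGy/h.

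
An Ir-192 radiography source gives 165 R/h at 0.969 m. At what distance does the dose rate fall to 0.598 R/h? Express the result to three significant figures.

16.1 m

Intensity scales as (d₁/d₂)², so d₂ = d₁·√(I₁/I₂).
I₁/I₂ = 165/0.598 = 275.9, so d₂ = 0.969 × √275.9 = 16.10 m.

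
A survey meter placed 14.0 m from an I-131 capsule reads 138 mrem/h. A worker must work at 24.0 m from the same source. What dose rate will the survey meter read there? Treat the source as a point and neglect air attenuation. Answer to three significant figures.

Applying the 1/r² law, scaling from 14.0 m to 24.0 m:
138 × (14.0/24.0)² = 138 × 0.3403 = 46.96 mrem/h.

47.0 mrem/h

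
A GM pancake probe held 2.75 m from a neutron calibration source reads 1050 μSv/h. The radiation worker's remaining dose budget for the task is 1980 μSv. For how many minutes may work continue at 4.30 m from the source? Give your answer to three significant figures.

277 min

Using I₁d₁² = I₂d₂², rate at 4.30 m:
(2.75/4.30)² = 0.4090, so 1050 × 0.4090 = 429.4 μSv/h.
Stay time = 1980 μSv ÷ 429.4 μSv/h = 4.611 h = 276.7 min.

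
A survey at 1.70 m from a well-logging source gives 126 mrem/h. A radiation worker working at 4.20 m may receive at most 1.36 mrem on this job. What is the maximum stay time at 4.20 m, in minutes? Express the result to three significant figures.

Since intensity falls as 1/r², rate at 4.20 m:
(1.70/4.20)² = 0.1638, so 126 × 0.1638 = 20.64 mrem/h.
Stay time = 1.36 mrem ÷ 20.64 mrem/h = 0.06589 h = 3.953 min.

3.95 min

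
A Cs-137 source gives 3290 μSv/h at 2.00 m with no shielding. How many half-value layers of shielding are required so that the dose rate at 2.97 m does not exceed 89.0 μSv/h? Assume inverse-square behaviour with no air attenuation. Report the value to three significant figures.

4.07 half-value layers

At 2.97 m, distance alone gives (2.00/2.97)² = 0.4535, so 3290 × 0.4535 = 1492 μSv/h.
Further attenuation needed: 1492/89.0 = 16.76.
n = log₂(16.76) = 4.067 half-value layers.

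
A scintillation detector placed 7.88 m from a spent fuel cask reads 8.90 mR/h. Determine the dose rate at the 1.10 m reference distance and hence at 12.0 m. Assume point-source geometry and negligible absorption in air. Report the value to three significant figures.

457 mR/h; 3.84 mR/h

By the inverse-square law,
At 1.10 m: 8.90 × (7.88/1.10)² = 8.90 × 51.32 = 456.7 mR/h
At 12.0 m: 456.7 × (1.10/12.0)² = 456.7 × 0.008403 = 3.838 mR/h.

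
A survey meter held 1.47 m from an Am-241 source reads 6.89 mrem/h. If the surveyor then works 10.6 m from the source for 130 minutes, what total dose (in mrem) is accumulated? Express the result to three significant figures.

Applying the 1/r² law, rate at 10.6 m:
(1.47/10.6)² = 0.01923, so 6.89 × 0.01923 = 0.1325 mrem/h.
Dose = rate × time = 0.1325 mrem/h × 2.167 h = 0.2871 mrem.

0.287 mrem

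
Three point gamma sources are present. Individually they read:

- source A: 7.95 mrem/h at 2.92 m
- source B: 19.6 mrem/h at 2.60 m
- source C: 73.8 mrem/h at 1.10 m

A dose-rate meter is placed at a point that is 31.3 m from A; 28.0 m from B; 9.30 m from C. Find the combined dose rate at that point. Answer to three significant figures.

1.27 mrem/h

Each source contributes Iᵢ·(dᵢ/rᵢ)²; contributions add.
A: 7.95 × (2.92/31.3)² = 0.06919 mrem/h
B: 19.6 × (2.60/28.0)² = 0.1690 mrem/h
C: 73.8 × (1.10/9.30)² = 1.032 mrem/h
Total = 0.06919 + 0.1690 + 1.032 = 1.270 mrem/h.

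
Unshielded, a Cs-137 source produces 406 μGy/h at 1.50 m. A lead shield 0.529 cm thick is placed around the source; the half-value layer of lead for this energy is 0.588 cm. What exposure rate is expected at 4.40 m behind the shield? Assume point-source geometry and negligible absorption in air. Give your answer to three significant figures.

25.3 μGy/h

Distance alone: 406 × (1.50/4.40)² = 406 × 0.1162 = 47.18 μGy/h.
Shield: 0.529/0.588 = 0.8997 half-value layers → attenuation 2^(−0.8997) = 0.5360.
Combined: 47.18 × 0.5360 = 25.29 μGy/h.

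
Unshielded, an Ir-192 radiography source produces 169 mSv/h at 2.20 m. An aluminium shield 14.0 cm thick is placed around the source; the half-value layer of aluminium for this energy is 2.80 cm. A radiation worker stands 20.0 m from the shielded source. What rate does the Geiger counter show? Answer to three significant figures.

0.0639 mSv/h

Distance alone: 169 × (2.20/20.0)² = 169 × 0.01210 = 2.045 mSv/h.
Shield: 14.0/2.80 = 5.000 half-value layers → attenuation 2^(−5.000) = 0.03125.
Combined: 2.045 × 0.03125 = 0.06391 mSv/h.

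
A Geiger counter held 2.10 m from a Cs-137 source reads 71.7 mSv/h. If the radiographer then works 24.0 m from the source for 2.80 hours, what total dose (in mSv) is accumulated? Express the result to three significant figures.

Applying the 1/r² law, rate at 24.0 m:
(2.10/24.0)² = 0.007656, so 71.7 × 0.007656 = 0.5489 mSv/h.
Dose = rate × time = 0.5489 mSv/h × 2.800 h = 1.537 mSv.

1.54 mSv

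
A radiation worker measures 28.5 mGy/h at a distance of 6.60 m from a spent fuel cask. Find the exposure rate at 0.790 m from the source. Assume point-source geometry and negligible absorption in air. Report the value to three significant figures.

Using I₁d₁² = I₂d₂², the rate at 0.790 m is
28.5 × (6.60/0.790)² = 28.5 × 69.80 = 1989 mGy/h.

1990 mGy/h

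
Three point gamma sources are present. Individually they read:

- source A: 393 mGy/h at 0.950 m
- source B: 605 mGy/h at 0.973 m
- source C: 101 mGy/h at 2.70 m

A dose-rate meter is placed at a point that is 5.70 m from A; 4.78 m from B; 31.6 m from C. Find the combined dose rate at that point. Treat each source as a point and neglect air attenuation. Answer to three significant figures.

36.7 mGy/h

Each source contributes Iᵢ·(dᵢ/rᵢ)²; contributions add.
A: 393 × (0.950/5.70)² = 10.92 mGy/h
B: 605 × (0.973/4.78)² = 25.07 mGy/h
C: 101 × (2.70/31.6)² = 0.7374 mGy/h
Total = 10.92 + 25.07 + 0.7374 = 36.73 mGy/h.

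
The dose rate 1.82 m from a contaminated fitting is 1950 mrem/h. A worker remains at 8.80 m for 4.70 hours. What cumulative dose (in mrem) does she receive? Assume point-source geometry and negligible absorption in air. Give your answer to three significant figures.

Applying the 1/r² law, rate at 8.80 m:
1950 × (1.82/8.80)² = 1950 × 0.04277 = 83.40 mrem/h.
Dose = rate × time = 83.40 mrem/h × 4.700 h = 392.0 mrem.

392 mrem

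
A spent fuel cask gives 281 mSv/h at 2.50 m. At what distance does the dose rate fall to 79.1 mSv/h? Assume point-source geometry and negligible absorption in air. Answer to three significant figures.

4.71 m

Since intensity falls as 1/r², d₂ = d₁·√(I₁/I₂).
I₁/I₂ = 281/79.1 = 3.552, so d₂ = 2.50 × √3.552 = 4.712 m.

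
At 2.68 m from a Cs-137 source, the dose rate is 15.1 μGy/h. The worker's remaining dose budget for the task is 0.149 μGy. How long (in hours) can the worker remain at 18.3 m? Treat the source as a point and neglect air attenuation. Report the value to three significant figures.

0.460 h

Intensity scales as (d₁/d₂)², so rate at 18.3 m:
(2.68/18.3)² = 0.02145, so 15.1 × 0.02145 = 0.3239 μGy/h.
Stay time = 0.149 μGy ÷ 0.3239 μGy/h = 0.4600 h.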